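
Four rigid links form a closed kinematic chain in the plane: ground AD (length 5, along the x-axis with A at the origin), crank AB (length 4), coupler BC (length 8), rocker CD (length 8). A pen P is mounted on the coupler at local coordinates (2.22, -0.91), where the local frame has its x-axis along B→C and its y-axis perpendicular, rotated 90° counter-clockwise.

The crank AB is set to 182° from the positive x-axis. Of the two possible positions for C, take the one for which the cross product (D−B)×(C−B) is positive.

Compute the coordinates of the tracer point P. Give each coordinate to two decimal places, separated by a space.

A=(0,0), D=(5.00,0)
B = A + 4.00·(cos182°, sin182°) = (-3.9976, -0.1396)
|BD| = 8.9986
circle(B,8.00) ∩ circle(D,8.00): a=4.4993, h=6.6148
  candidates: C₊=(0.3986,6.5442) cross=59.525; C₋=(0.6038,-6.6838) cross=-59.525
  mode + wants cross > 0 → take C=(0.3986,6.5442) (cross=59.525)
ex = (C−B)/|BC| = (0.5495,0.8355); ey = (-0.8355,0.5495)
P = B + 2.22·ex + -0.91·ey = (-2.0173,1.2151)

-2.02 1.22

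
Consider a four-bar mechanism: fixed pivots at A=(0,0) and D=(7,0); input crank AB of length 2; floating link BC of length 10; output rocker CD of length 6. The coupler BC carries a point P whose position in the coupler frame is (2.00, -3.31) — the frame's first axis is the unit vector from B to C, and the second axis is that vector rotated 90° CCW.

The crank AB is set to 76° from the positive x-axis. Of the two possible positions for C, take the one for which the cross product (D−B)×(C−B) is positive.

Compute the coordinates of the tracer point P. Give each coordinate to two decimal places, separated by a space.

3.46 -0.52

A=(0,0), D=(7.00,0)
B = A + 2.00·(cos76°, sin76°) = (0.4838, 1.9406)
|BD| = 6.7990
circle(B,10.00) ∩ circle(D,6.00): a=8.1061, h=5.8559
  candidates: C₊=(9.9241,5.2392) cross=39.814; C₋=(6.5813,-5.9854) cross=-39.814
  mode + wants cross > 0 → take C=(9.9241,5.2392) (cross=39.814)
ex = (C−B)/|BC| = (0.9440,0.3299); ey = (-0.3299,0.9440)
P = B + 2.00·ex + -3.31·ey = (3.4637,-0.5244)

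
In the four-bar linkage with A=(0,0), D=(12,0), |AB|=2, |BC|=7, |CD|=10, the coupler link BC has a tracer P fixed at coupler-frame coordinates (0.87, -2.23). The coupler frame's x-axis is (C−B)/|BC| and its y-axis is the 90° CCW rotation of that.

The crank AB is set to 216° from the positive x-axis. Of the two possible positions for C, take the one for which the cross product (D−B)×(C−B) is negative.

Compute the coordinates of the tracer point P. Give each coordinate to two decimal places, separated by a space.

A=(0,0), D=(12.00,0)
B = A + 2.00·(cos216°, sin216°) = (-1.6180, -1.1756)
|BD| = 13.6687
circle(B,7.00) ∩ circle(D,10.00): a=4.9688, h=4.9307
  candidates: C₊=(2.9083,4.1642) cross=67.396; C₋=(3.7564,-5.6606) cross=-67.396
  mode - wants cross < 0 → take C=(3.7564,-5.6606) (cross=-67.396)
ex = (C−B)/|BC| = (0.7678,-0.6407); ey = (0.6407,0.7678)
P = B + 0.87·ex + -2.23·ey = (-2.3789,-3.4451)

-2.38 -3.45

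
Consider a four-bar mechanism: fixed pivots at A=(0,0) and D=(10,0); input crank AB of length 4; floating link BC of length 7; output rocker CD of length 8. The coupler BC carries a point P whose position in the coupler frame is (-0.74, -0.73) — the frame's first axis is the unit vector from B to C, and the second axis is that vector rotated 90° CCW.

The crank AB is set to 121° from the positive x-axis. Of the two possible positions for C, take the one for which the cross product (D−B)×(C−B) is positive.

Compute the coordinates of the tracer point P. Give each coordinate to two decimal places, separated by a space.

A=(0,0), D=(10.00,0)
B = A + 4.00·(cos121°, sin121°) = (-2.0602, 3.4287)
|BD| = 12.5381
circle(B,7.00) ∩ circle(D,8.00): a=5.6709, h=4.1038
  candidates: C₊=(4.5168,5.8253) cross=51.454; C₋=(2.2723,-2.0695) cross=-51.454
  mode + wants cross > 0 → take C=(4.5168,5.8253) (cross=51.454)
ex = (C−B)/|BC| = (0.9396,0.3424); ey = (-0.3424,0.9396)
P = B + -0.74·ex + -0.73·ey = (-2.5055,2.4894)

-2.51 2.49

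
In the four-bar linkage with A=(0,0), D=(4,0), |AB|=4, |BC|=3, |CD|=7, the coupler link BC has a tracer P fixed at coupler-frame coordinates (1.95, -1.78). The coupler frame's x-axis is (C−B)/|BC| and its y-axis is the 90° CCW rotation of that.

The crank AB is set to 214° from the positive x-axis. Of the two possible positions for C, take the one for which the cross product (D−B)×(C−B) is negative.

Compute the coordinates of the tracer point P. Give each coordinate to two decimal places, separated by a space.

A=(0,0), D=(4.00,0)
B = A + 4.00·(cos214°, sin214°) = (-3.3162, -2.2368)
|BD| = 7.6504
circle(B,3.00) ∩ circle(D,7.00): a=1.2110, h=2.7447
  candidates: C₊=(-2.9606,0.7421) cross=20.998; C₋=(-1.3556,-4.5075) cross=-20.998
  mode - wants cross < 0 → take C=(-1.3556,-4.5075) (cross=-20.998)
ex = (C−B)/|BC| = (0.6535,-0.7569); ey = (0.7569,0.6535)
P = B + 1.95·ex + -1.78·ey = (-3.3891,-4.8760)

-3.39 -4.88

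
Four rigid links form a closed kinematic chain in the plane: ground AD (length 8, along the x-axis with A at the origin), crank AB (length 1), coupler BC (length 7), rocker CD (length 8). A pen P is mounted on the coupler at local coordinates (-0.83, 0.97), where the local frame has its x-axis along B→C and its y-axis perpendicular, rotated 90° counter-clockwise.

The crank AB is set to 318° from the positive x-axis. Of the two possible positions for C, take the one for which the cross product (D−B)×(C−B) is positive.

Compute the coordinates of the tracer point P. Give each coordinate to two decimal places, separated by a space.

-0.42 -1.19

A=(0,0), D=(8.00,0)
B = A + 1.00·(cos318°, sin318°) = (0.7431, -0.6691)
|BD| = 7.2876
circle(B,7.00) ∩ circle(D,8.00): a=2.6147, h=6.4933
  candidates: C₊=(2.7506,6.0369) cross=47.321; C₋=(3.9430,-6.8950) cross=-47.321
  mode + wants cross > 0 → take C=(2.7506,6.0369) (cross=47.321)
ex = (C−B)/|BC| = (0.2868,0.9580); ey = (-0.9580,0.2868)
P = B + -0.83·ex + 0.97·ey = (-0.4241,-1.1861)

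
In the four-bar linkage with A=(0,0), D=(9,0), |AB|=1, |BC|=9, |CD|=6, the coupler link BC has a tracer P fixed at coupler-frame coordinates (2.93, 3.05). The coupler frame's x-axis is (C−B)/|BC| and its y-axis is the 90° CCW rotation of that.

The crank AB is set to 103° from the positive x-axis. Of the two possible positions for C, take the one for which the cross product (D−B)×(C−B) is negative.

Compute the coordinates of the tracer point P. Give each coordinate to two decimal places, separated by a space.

4.00 1.11

A=(0,0), D=(9.00,0)
B = A + 1.00·(cos103°, sin103°) = (-0.2250, 0.9744)
|BD| = 9.2763
circle(B,9.00) ∩ circle(D,6.00): a=7.0637, h=5.5771
  candidates: C₊=(7.3855,5.7787) cross=51.735; C₋=(6.2138,-5.3139) cross=-51.735
  mode - wants cross < 0 → take C=(6.2138,-5.3139) (cross=-51.735)
ex = (C−B)/|BC| = (0.7154,-0.6987); ey = (0.6987,0.7154)
P = B + 2.93·ex + 3.05·ey = (4.0022,1.1092)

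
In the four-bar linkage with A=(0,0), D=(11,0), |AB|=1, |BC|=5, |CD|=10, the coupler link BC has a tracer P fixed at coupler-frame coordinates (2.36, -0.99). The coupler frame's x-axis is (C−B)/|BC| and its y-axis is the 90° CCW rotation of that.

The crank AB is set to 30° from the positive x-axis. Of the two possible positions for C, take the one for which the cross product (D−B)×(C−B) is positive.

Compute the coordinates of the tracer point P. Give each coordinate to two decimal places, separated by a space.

2.56 2.41

A=(0,0), D=(11.00,0)
B = A + 1.00·(cos30°, sin30°) = (0.8660, 0.5000)
|BD| = 10.1463
circle(B,5.00) ∩ circle(D,10.00): a=1.3772, h=4.8066
  candidates: C₊=(2.4784,5.2329) cross=48.769; C₋=(2.0047,-4.3686) cross=-48.769
  mode + wants cross > 0 → take C=(2.4784,5.2329) (cross=48.769)
ex = (C−B)/|BC| = (0.3225,0.9466); ey = (-0.9466,0.3225)
P = B + 2.36·ex + -0.99·ey = (2.5642,2.4147)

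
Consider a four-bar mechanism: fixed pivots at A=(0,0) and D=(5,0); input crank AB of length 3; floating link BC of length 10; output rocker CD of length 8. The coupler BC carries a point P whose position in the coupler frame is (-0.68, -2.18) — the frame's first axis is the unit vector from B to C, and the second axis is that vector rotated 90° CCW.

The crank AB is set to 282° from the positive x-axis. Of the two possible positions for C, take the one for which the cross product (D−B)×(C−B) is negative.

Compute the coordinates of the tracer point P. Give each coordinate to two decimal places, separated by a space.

A=(0,0), D=(5.00,0)
B = A + 3.00·(cos282°, sin282°) = (0.6237, -2.9344)
|BD| = 5.2690
circle(B,10.00) ∩ circle(D,8.00): a=6.0507, h=7.9617
  candidates: C₊=(1.2152,7.0481) cross=41.951; C₋=(10.0833,-6.1774) cross=-41.951
  mode - wants cross < 0 → take C=(10.0833,-6.1774) (cross=-41.951)
ex = (C−B)/|BC| = (0.9460,-0.3243); ey = (0.3243,0.9460)
P = B + -0.68·ex + -2.18·ey = (-0.7265,-4.7761)

-0.73 -4.78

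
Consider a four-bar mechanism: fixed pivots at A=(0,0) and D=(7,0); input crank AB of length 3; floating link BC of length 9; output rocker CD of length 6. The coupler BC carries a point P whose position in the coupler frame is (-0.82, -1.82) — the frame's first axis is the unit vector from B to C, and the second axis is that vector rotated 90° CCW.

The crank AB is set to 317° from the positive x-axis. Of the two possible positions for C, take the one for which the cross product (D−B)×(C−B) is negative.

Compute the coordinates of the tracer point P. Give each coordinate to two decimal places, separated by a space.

0.89 -3.55

A=(0,0), D=(7.00,0)
B = A + 3.00·(cos317°, sin317°) = (2.1941, -2.0460)
|BD| = 5.2233
circle(B,9.00) ∩ circle(D,6.00): a=6.9193, h=5.7553
  candidates: C₊=(6.3060,5.9597) cross=30.062; C₋=(10.8148,-4.6311) cross=-30.062
  mode - wants cross < 0 → take C=(10.8148,-4.6311) (cross=-30.062)
ex = (C−B)/|BC| = (0.9579,-0.2872); ey = (0.2872,0.9579)
P = B + -0.82·ex + -1.82·ey = (0.8858,-3.5538)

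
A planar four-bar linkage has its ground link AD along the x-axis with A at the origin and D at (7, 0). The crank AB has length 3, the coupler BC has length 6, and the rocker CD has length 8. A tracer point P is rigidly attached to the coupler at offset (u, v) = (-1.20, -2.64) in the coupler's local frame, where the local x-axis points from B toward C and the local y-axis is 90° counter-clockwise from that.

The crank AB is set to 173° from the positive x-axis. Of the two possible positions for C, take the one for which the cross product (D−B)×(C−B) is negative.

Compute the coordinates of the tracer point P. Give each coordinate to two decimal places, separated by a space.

A=(0,0), D=(7.00,0)
B = A + 3.00·(cos173°, sin173°) = (-2.9776, 0.3656)
|BD| = 9.9843
circle(B,6.00) ∩ circle(D,8.00): a=3.5900, h=4.8075
  candidates: C₊=(0.7860,5.0384) cross=48.000; C₋=(0.4339,-4.5701) cross=-48.000
  mode - wants cross < 0 → take C=(0.4339,-4.5701) (cross=-48.000)
ex = (C−B)/|BC| = (0.5686,-0.8226); ey = (0.8226,0.5686)
P = B + -1.20·ex + -2.64·ey = (-5.8317,-0.1483)

-5.83 -0.15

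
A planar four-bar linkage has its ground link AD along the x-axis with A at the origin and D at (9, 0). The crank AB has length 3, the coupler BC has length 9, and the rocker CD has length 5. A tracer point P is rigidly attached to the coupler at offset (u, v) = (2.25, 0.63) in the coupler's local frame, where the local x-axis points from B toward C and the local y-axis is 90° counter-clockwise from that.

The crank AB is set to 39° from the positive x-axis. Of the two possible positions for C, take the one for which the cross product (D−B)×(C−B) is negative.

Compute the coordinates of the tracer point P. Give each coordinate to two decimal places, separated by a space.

4.28 0.59

A=(0,0), D=(9.00,0)
B = A + 3.00·(cos39°, sin39°) = (2.3314, 1.8880)
|BD| = 6.9307
circle(B,9.00) ∩ circle(D,5.00): a=7.5053, h=4.9669
  candidates: C₊=(10.9060,4.6225) cross=34.424; C₋=(8.1999,-4.9356) cross=-34.424
  mode - wants cross < 0 → take C=(8.1999,-4.9356) (cross=-34.424)
ex = (C−B)/|BC| = (0.6521,-0.7582); ey = (0.7582,0.6521)
P = B + 2.25·ex + 0.63·ey = (4.2762,0.5929)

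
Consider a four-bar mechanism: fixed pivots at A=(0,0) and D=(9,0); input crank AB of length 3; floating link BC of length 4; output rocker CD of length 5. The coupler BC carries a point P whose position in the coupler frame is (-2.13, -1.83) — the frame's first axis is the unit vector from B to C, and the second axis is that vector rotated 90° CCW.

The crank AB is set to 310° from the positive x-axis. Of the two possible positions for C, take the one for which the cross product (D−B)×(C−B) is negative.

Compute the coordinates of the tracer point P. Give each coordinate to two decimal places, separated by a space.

A=(0,0), D=(9.00,0)
B = A + 3.00·(cos310°, sin310°) = (1.9284, -2.2981)
|BD| = 7.4357
circle(B,4.00) ∩ circle(D,5.00): a=3.1127, h=2.5122
  candidates: C₊=(4.1122,1.0531) cross=18.680; C₋=(5.6651,-3.7254) cross=-18.680
  mode - wants cross < 0 → take C=(5.6651,-3.7254) (cross=-18.680)
ex = (C−B)/|BC| = (0.9342,-0.3568); ey = (0.3568,0.9342)
P = B + -2.13·ex + -1.83·ey = (-0.7144,-3.2477)

-0.71 -3.25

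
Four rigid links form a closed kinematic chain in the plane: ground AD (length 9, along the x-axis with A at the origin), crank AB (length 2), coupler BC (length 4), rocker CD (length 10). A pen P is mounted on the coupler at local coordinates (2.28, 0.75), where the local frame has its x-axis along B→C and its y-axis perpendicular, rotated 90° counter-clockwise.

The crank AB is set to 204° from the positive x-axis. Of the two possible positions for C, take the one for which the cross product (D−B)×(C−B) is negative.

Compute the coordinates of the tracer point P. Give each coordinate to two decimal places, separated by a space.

A=(0,0), D=(9.00,0)
B = A + 2.00·(cos204°, sin204°) = (-1.8271, -0.8135)
|BD| = 10.8576
circle(B,4.00) ∩ circle(D,10.00): a=1.5605, h=3.6830
  candidates: C₊=(-0.5469,2.9761) cross=39.989; C₋=(0.0050,-4.3692) cross=-39.989
  mode - wants cross < 0 → take C=(0.0050,-4.3692) (cross=-39.989)
ex = (C−B)/|BC| = (0.4580,-0.8889); ey = (0.8889,0.4580)
P = B + 2.28·ex + 0.75·ey = (-0.1161,-2.4967)

-0.12 -2.50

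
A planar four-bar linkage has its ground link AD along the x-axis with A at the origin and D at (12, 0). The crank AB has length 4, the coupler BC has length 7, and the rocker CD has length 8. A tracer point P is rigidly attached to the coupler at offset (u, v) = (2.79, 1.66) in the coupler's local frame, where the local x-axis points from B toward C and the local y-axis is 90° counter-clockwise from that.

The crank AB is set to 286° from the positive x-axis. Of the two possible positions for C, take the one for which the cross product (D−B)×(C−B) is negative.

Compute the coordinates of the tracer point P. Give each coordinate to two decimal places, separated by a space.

4.32 -3.43

A=(0,0), D=(12.00,0)
B = A + 4.00·(cos286°, sin286°) = (1.1025, -3.8450)
|BD| = 11.5559
circle(B,7.00) ∩ circle(D,8.00): a=5.1289, h=4.7638
  candidates: C₊=(4.3541,2.3539) cross=55.050; C₋=(7.5243,-6.6309) cross=-55.050
  mode - wants cross < 0 → take C=(7.5243,-6.6309) (cross=-55.050)
ex = (C−B)/|BC| = (0.9174,-0.3980); ey = (0.3980,0.9174)
P = B + 2.79·ex + 1.66·ey = (4.3227,-3.4325)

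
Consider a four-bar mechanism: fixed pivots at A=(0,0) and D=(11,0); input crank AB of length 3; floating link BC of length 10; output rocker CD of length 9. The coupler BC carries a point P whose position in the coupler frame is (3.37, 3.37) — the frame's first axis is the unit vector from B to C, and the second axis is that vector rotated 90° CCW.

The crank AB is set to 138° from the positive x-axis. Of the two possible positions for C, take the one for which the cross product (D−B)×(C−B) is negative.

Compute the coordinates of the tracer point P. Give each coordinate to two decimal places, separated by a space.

A=(0,0), D=(11.00,0)
B = A + 3.00·(cos138°, sin138°) = (-2.2294, 2.0074)
|BD| = 13.3809
circle(B,10.00) ∩ circle(D,9.00): a=7.4004, h=6.7256
  candidates: C₊=(6.0962,7.5467) cross=89.995; C₋=(4.0782,-5.7523) cross=-89.995
  mode - wants cross < 0 → take C=(4.0782,-5.7523) (cross=-89.995)
ex = (C−B)/|BC| = (0.6308,-0.7760); ey = (0.7760,0.6308)
P = B + 3.37·ex + 3.37·ey = (2.5113,1.5181)

2.51 1.52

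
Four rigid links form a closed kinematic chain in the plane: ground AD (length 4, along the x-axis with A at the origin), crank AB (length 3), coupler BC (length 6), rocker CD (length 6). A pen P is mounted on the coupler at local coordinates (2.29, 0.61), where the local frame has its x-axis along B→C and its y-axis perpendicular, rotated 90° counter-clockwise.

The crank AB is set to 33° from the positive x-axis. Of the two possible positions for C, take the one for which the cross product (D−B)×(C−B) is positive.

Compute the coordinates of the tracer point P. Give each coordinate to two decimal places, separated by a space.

A=(0,0), D=(4.00,0)
B = A + 3.00·(cos33°, sin33°) = (2.5160, 1.6339)
|BD| = 2.2072
circle(B,6.00) ∩ circle(D,6.00): a=1.1036, h=5.8976
  candidates: C₊=(7.6237,4.7821) cross=13.017; C₋=(-1.1077,-3.1482) cross=-13.017
  mode + wants cross > 0 → take C=(7.6237,4.7821) (cross=13.017)
ex = (C−B)/|BC| = (0.8513,0.5247); ey = (-0.5247,0.8513)
P = B + 2.29·ex + 0.61·ey = (4.1454,3.3548)

4.15 3.35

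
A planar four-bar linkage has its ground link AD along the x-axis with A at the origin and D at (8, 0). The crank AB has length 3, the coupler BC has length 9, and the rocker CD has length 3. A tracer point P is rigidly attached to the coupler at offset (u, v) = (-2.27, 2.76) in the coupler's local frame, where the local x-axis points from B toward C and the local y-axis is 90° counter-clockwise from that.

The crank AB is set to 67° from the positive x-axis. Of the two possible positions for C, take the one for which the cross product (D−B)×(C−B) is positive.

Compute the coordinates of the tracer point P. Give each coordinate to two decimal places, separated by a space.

-0.89 5.68

A=(0,0), D=(8.00,0)
B = A + 3.00·(cos67°, sin67°) = (1.1722, 2.7615)
|BD| = 7.3651
circle(B,9.00) ∩ circle(D,3.00): a=8.5705, h=2.7472
  candidates: C₊=(10.1475,2.0948) cross=20.233; C₋=(8.0874,-2.9987) cross=-20.233
  mode + wants cross > 0 → take C=(10.1475,2.0948) (cross=20.233)
ex = (C−B)/|BC| = (0.9973,-0.0741); ey = (0.0741,0.9973)
P = B + -2.27·ex + 2.76·ey = (-0.8871,5.6821)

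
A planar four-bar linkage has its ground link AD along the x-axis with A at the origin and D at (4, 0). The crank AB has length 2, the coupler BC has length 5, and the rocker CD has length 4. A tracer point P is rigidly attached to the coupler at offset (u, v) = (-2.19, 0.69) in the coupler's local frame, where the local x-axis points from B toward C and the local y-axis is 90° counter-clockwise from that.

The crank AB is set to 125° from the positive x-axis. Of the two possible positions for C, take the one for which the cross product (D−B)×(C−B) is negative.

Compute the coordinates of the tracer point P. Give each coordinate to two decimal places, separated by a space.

A=(0,0), D=(4.00,0)
B = A + 2.00·(cos125°, sin125°) = (-1.1472, 1.6383)
|BD| = 5.4016
circle(B,5.00) ∩ circle(D,4.00): a=3.5339, h=3.5372
  candidates: C₊=(3.2931,3.9370) cross=19.106; C₋=(1.1474,-2.8041) cross=-19.106
  mode - wants cross < 0 → take C=(1.1474,-2.8041) (cross=-19.106)
ex = (C−B)/|BC| = (0.4589,-0.8885); ey = (0.8885,0.4589)
P = B + -2.19·ex + 0.69·ey = (-1.5391,3.9007)

-1.54 3.90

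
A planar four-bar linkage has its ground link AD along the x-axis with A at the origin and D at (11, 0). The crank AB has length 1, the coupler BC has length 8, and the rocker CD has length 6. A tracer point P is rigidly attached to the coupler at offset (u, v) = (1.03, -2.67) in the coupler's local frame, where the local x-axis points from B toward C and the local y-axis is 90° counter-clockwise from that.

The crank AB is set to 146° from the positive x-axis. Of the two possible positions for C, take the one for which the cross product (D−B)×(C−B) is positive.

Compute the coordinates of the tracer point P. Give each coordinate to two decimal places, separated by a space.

1.22 -1.44

A=(0,0), D=(11.00,0)
B = A + 1.00·(cos146°, sin146°) = (-0.8290, 0.5592)
|BD| = 11.8422
circle(B,8.00) ∩ circle(D,6.00): a=7.1033, h=3.6800
  candidates: C₊=(6.4401,3.8997) cross=43.580; C₋=(6.0926,-3.4522) cross=-43.580
  mode + wants cross > 0 → take C=(6.4401,3.8997) (cross=43.580)
ex = (C−B)/|BC| = (0.9086,0.4176); ey = (-0.4176,0.9086)
P = B + 1.03·ex + -2.67·ey = (1.2218,-1.4368)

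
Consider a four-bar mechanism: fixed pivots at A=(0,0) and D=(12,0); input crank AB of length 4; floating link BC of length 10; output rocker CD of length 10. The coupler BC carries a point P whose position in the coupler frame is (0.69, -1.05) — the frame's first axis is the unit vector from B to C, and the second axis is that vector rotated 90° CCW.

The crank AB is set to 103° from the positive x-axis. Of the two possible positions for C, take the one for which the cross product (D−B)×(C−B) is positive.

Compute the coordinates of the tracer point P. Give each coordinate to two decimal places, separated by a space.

A=(0,0), D=(12.00,0)
B = A + 4.00·(cos103°, sin103°) = (-0.8998, 3.8975)
|BD| = 13.4757
circle(B,10.00) ∩ circle(D,10.00): a=6.7379, h=7.3893
  candidates: C₊=(7.6872,9.0222) cross=99.576; C₋=(3.4130,-5.1247) cross=-99.576
  mode + wants cross > 0 → take C=(7.6872,9.0222) (cross=99.576)
ex = (C−B)/|BC| = (0.8587,0.5125); ey = (-0.5125,0.8587)
P = B + 0.69·ex + -1.05·ey = (0.2308,3.3494)

0.23 3.35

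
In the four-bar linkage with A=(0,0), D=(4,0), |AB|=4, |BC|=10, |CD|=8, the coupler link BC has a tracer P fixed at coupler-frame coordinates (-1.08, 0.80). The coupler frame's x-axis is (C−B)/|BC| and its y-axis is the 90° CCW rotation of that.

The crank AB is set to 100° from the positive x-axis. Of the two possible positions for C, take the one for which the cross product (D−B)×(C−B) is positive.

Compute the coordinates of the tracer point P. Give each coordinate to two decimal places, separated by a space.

A=(0,0), D=(4.00,0)
B = A + 4.00·(cos100°, sin100°) = (-0.6946, 3.9392)
|BD| = 6.1284
circle(B,10.00) ∩ circle(D,8.00): a=6.0013, h=7.9990
  candidates: C₊=(9.0444,6.2092) cross=49.021; C₋=(-1.2389,-6.0459) cross=-49.021
  mode + wants cross > 0 → take C=(9.0444,6.2092) (cross=49.021)
ex = (C−B)/|BC| = (0.9739,0.2270); ey = (-0.2270,0.9739)
P = B + -1.08·ex + 0.80·ey = (-1.9280,4.4732)

-1.93 4.47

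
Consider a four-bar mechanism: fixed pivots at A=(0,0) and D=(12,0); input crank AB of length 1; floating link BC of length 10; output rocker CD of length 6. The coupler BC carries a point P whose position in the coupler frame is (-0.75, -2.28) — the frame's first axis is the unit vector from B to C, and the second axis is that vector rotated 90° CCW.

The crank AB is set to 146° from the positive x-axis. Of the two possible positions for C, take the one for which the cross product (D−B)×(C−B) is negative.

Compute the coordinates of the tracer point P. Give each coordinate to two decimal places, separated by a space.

A=(0,0), D=(12.00,0)
B = A + 1.00·(cos146°, sin146°) = (-0.8290, 0.5592)
|BD| = 12.8412
circle(B,10.00) ∩ circle(D,6.00): a=8.9126, h=4.5350
  candidates: C₊=(8.2726,4.7017) cross=58.234; C₋=(7.8776,-4.3596) cross=-58.234
  mode - wants cross < 0 → take C=(7.8776,-4.3596) (cross=-58.234)
ex = (C−B)/|BC| = (0.8707,-0.4919); ey = (0.4919,0.8707)
P = B + -0.75·ex + -2.28·ey = (-2.6035,-1.0570)

-2.60 -1.06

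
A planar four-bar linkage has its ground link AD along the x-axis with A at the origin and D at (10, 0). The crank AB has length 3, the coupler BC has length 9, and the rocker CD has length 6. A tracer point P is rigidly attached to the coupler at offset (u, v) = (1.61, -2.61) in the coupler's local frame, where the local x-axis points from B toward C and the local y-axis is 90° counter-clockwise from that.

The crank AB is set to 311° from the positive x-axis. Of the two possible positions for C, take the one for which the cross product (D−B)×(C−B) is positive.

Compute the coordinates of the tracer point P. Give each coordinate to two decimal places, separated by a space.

A=(0,0), D=(10.00,0)
B = A + 3.00·(cos311°, sin311°) = (1.9682, -2.2641)
|BD| = 8.3448
circle(B,9.00) ∩ circle(D,6.00): a=6.8687, h=5.8156
  candidates: C₊=(7.0013,5.1969) cross=48.530; C₋=(10.1571,-5.9979) cross=-48.530
  mode + wants cross > 0 → take C=(7.0013,5.1969) (cross=48.530)
ex = (C−B)/|BC| = (0.5592,0.8290); ey = (-0.8290,0.5592)
P = B + 1.61·ex + -2.61·ey = (5.0323,-2.3890)

5.03 -2.39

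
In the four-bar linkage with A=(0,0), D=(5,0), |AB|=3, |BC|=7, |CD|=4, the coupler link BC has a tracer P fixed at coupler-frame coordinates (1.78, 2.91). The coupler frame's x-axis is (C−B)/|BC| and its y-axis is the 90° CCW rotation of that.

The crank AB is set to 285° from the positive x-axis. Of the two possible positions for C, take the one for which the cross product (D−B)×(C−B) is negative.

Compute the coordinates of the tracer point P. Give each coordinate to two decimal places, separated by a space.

A=(0,0), D=(5.00,0)
B = A + 3.00·(cos285°, sin285°) = (0.7765, -2.8978)
|BD| = 5.1221
circle(B,7.00) ∩ circle(D,4.00): a=5.7824, h=3.9451
  candidates: C₊=(3.3126,3.6266) cross=20.207; C₋=(7.7764,-2.8795) cross=-20.207
  mode - wants cross < 0 → take C=(7.7764,-2.8795) (cross=-20.207)
ex = (C−B)/|BC| = (1.0000,0.0026); ey = (-0.0026,1.0000)
P = B + 1.78·ex + 2.91·ey = (2.5488,0.0169)

2.55 0.02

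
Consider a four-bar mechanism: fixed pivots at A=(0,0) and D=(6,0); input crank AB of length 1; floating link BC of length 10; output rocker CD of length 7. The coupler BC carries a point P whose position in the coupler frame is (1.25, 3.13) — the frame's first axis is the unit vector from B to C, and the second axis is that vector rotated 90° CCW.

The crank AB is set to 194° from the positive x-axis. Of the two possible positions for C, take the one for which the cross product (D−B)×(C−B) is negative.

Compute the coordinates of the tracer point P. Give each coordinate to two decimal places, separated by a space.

2.06 1.23

A=(0,0), D=(6.00,0)
B = A + 1.00·(cos194°, sin194°) = (-0.9703, -0.2419)
|BD| = 6.9745
circle(B,10.00) ∩ circle(D,7.00): a=7.1434, h=6.9980
  candidates: C₊=(5.9261,6.9996) cross=48.807; C₋=(6.4116,-6.9879) cross=-48.807
  mode - wants cross < 0 → take C=(6.4116,-6.9879) (cross=-48.807)
ex = (C−B)/|BC| = (0.7382,-0.6746); ey = (0.6746,0.7382)
P = B + 1.25·ex + 3.13·ey = (2.0639,1.2254)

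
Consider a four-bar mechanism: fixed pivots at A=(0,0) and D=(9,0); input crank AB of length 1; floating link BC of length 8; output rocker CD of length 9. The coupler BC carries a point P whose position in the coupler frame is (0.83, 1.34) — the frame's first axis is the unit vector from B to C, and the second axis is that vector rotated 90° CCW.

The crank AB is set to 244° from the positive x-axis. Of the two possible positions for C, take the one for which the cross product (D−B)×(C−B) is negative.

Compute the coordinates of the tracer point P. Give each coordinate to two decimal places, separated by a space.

A=(0,0), D=(9.00,0)
B = A + 1.00·(cos244°, sin244°) = (-0.4384, -0.8988)
|BD| = 9.4811
circle(B,8.00) ∩ circle(D,9.00): a=3.8440, h=7.0160
  candidates: C₊=(2.7232,6.4500) cross=66.519; C₋=(4.0534,-7.5187) cross=-66.519
  mode - wants cross < 0 → take C=(4.0534,-7.5187) (cross=-66.519)
ex = (C−B)/|BC| = (0.5615,-0.8275); ey = (0.8275,0.5615)
P = B + 0.83·ex + 1.34·ey = (1.1365,-0.8332)

1.14 -0.83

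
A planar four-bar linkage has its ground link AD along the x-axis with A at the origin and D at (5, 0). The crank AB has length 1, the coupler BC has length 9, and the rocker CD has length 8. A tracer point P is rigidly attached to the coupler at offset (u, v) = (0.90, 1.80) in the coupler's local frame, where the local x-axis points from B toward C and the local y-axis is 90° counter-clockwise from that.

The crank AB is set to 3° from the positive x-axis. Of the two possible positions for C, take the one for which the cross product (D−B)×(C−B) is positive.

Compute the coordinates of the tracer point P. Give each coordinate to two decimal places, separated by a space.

A=(0,0), D=(5.00,0)
B = A + 1.00·(cos3°, sin3°) = (0.9986, 0.0523)
|BD| = 4.0017
circle(B,9.00) ∩ circle(D,8.00): a=4.1249, h=7.9991
  candidates: C₊=(5.2278,7.9968) cross=32.010; C₋=(5.0186,-8.0000) cross=-32.010
  mode + wants cross > 0 → take C=(5.2278,7.9968) (cross=32.010)
ex = (C−B)/|BC| = (0.4699,0.8827); ey = (-0.8827,0.4699)
P = B + 0.90·ex + 1.80·ey = (-0.1673,1.6926)

-0.17 1.69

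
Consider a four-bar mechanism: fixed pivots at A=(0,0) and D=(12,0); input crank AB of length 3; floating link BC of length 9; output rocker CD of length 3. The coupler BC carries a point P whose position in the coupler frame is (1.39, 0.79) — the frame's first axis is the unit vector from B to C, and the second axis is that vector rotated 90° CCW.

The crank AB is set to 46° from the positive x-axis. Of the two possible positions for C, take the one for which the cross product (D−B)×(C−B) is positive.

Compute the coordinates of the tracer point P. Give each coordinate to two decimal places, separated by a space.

A=(0,0), D=(12.00,0)
B = A + 3.00·(cos46°, sin46°) = (2.0840, 2.1580)
|BD| = 10.1481
circle(B,9.00) ∩ circle(D,3.00): a=8.6215, h=2.5825
  candidates: C₊=(11.0575,2.8481) cross=26.208; C₋=(9.9591,-2.1988) cross=-26.208
  mode + wants cross > 0 → take C=(11.0575,2.8481) (cross=26.208)
ex = (C−B)/|BC| = (0.9971,0.0767); ey = (-0.0767,0.9971)
P = B + 1.39·ex + 0.79·ey = (3.4093,3.0523)

3.41 3.05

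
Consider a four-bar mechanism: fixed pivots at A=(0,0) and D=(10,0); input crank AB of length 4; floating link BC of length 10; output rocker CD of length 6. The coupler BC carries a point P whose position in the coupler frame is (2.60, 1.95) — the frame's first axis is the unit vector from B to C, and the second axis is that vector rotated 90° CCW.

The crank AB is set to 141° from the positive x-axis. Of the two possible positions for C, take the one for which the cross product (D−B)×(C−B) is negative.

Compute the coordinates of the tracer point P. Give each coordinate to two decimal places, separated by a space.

0.14 2.58

A=(0,0), D=(10.00,0)
B = A + 4.00·(cos141°, sin141°) = (-3.1086, 2.5173)
|BD| = 13.3481
circle(B,10.00) ∩ circle(D,6.00): a=9.0714, h=4.2083
  candidates: C₊=(6.5937,4.9393) cross=56.173; C₋=(5.0064,-3.3263) cross=-56.173
  mode - wants cross < 0 → take C=(5.0064,-3.3263) (cross=-56.173)
ex = (C−B)/|BC| = (0.8115,-0.5844); ey = (0.5844,0.8115)
P = B + 2.60·ex + 1.95·ey = (0.1408,2.5804)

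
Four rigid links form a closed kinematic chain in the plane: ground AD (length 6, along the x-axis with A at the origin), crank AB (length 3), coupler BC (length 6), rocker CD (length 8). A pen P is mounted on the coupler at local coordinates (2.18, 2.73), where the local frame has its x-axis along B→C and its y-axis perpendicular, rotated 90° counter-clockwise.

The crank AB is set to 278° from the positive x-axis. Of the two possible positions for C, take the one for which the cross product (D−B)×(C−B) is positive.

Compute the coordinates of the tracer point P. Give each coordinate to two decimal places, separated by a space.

-2.87 -1.79

A=(0,0), D=(6.00,0)
B = A + 3.00·(cos278°, sin278°) = (0.4175, -2.9708)
|BD| = 6.3237
circle(B,6.00) ∩ circle(D,8.00): a=0.9480, h=5.9246
  candidates: C₊=(-1.5289,2.7047) cross=37.466; C₋=(4.0377,-7.7556) cross=-37.466
  mode + wants cross > 0 → take C=(-1.5289,2.7047) (cross=37.466)
ex = (C−B)/|BC| = (-0.3244,0.9459); ey = (-0.9459,-0.3244)
P = B + 2.18·ex + 2.73·ey = (-2.8720,-1.7943)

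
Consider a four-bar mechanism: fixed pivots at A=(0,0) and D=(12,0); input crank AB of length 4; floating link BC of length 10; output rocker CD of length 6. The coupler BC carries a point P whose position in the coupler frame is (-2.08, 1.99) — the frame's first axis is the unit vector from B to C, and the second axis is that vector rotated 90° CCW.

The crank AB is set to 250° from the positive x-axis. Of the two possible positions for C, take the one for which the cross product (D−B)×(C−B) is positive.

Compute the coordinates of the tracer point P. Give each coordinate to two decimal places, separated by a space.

-4.23 -3.47

A=(0,0), D=(12.00,0)
B = A + 4.00·(cos250°, sin250°) = (-1.3681, -3.7588)
|BD| = 13.8865
circle(B,10.00) ∩ circle(D,6.00): a=9.2476, h=3.8054
  candidates: C₊=(6.5043,2.4077) cross=52.844; C₋=(8.5644,-4.9190) cross=-52.844
  mode + wants cross > 0 → take C=(6.5043,2.4077) (cross=52.844)
ex = (C−B)/|BC| = (0.7872,0.6167); ey = (-0.6167,0.7872)
P = B + -2.08·ex + 1.99·ey = (-4.2327,-3.4748)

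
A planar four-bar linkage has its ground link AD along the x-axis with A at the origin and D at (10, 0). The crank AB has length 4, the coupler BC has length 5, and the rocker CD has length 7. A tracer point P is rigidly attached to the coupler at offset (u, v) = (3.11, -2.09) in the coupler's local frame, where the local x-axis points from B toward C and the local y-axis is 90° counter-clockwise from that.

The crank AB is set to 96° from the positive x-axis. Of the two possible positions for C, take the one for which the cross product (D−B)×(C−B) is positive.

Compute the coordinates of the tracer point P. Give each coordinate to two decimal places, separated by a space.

2.86 2.16

A=(0,0), D=(10.00,0)
B = A + 4.00·(cos96°, sin96°) = (-0.4181, 3.9781)
|BD| = 11.1518
circle(B,5.00) ∩ circle(D,7.00): a=4.4998, h=2.1798
  candidates: C₊=(4.5633,4.4093) cross=24.309; C₋=(3.0081,0.3365) cross=-24.309
  mode + wants cross > 0 → take C=(4.5633,4.4093) (cross=24.309)
ex = (C−B)/|BC| = (0.9963,0.0862); ey = (-0.0862,0.9963)
P = B + 3.11·ex + -2.09·ey = (2.8605,2.1641)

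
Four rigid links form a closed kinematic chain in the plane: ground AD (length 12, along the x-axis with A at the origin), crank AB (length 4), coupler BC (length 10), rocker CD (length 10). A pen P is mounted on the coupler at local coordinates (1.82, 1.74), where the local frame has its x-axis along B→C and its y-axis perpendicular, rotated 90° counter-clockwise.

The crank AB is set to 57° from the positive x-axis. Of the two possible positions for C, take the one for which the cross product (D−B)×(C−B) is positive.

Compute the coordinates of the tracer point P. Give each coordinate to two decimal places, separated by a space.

A=(0,0), D=(12.00,0)
B = A + 4.00·(cos57°, sin57°) = (2.1786, 3.3547)
|BD| = 10.3786
circle(B,10.00) ∩ circle(D,10.00): a=5.1893, h=8.5482
  candidates: C₊=(9.8523,9.7667) cross=88.718; C₋=(4.3262,-6.4120) cross=-88.718
  mode + wants cross > 0 → take C=(9.8523,9.7667) (cross=88.718)
ex = (C−B)/|BC| = (0.7674,0.6412); ey = (-0.6412,0.7674)
P = B + 1.82·ex + 1.74·ey = (2.4595,5.8569)

2.46 5.86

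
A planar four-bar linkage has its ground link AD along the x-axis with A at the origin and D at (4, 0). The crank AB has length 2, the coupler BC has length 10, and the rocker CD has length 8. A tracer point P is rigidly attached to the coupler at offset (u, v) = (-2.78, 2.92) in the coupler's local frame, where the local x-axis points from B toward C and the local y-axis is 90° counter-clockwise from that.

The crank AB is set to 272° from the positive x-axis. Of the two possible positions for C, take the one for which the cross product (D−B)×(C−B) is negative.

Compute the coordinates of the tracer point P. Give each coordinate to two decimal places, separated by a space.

-1.28 1.80

A=(0,0), D=(4.00,0)
B = A + 2.00·(cos272°, sin272°) = (0.0698, -1.9988)
|BD| = 4.4093
circle(B,10.00) ∩ circle(D,8.00): a=6.2869, h=7.7765
  candidates: C₊=(2.1485,7.7828) cross=34.289; C₋=(9.1989,-6.0804) cross=-34.289
  mode - wants cross < 0 → take C=(9.1989,-6.0804) (cross=-34.289)
ex = (C−B)/|BC| = (0.9129,-0.4082); ey = (0.4082,0.9129)
P = B + -2.78·ex + 2.92·ey = (-1.2762,1.8016)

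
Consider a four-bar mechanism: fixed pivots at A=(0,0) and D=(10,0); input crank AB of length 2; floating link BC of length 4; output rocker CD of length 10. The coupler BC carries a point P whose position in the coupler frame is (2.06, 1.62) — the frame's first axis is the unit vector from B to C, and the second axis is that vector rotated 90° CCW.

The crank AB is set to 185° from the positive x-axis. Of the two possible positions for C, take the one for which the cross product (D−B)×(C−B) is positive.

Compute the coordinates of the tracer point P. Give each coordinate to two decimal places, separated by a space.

A=(0,0), D=(10.00,0)
B = A + 2.00·(cos185°, sin185°) = (-1.9924, -0.1743)
|BD| = 11.9937
circle(B,4.00) ∩ circle(D,10.00): a=2.4950, h=3.1265
  candidates: C₊=(0.4569,2.9881) cross=37.498; C₋=(0.5478,-3.2642) cross=-37.498
  mode + wants cross > 0 → take C=(0.4569,2.9881) (cross=37.498)
ex = (C−B)/|BC| = (0.6123,0.7906); ey = (-0.7906,0.6123)
P = B + 2.06·ex + 1.62·ey = (-2.0118,2.4463)

-2.01 2.45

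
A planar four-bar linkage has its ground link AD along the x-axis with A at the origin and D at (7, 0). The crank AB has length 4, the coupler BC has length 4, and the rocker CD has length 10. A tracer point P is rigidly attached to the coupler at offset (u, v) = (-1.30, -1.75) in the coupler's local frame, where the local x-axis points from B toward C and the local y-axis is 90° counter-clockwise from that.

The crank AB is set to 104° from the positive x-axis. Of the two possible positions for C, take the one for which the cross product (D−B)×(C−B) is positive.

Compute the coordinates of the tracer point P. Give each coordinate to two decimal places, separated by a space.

0.18 2.03

A=(0,0), D=(7.00,0)
B = A + 4.00·(cos104°, sin104°) = (-0.9677, 3.8812)
|BD| = 8.8627
circle(B,4.00) ∩ circle(D,10.00): a=-0.3076, h=3.9882
  candidates: C₊=(0.5023,7.6013) cross=35.346; C₋=(-2.9907,0.4305) cross=-35.346
  mode + wants cross > 0 → take C=(0.5023,7.6013) (cross=35.346)
ex = (C−B)/|BC| = (0.3675,0.9300); ey = (-0.9300,0.3675)
P = B + -1.30·ex + -1.75·ey = (0.1821,2.0290)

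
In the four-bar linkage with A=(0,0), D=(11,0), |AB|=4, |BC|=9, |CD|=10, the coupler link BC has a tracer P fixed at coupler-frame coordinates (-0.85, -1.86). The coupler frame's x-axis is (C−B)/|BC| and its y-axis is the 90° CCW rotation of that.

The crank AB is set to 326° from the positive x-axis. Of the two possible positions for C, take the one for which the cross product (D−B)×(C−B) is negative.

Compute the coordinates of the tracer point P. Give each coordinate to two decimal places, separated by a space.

A=(0,0), D=(11.00,0)
B = A + 4.00·(cos326°, sin326°) = (3.3162, -2.2368)
|BD| = 8.0028
circle(B,9.00) ∩ circle(D,10.00): a=2.8143, h=8.5487
  candidates: C₊=(3.6290,6.7578) cross=68.413; C₋=(8.4076,-9.6581) cross=-68.413
  mode - wants cross < 0 → take C=(8.4076,-9.6581) (cross=-68.413)
ex = (C−B)/|BC| = (0.5657,-0.8246); ey = (0.8246,0.5657)
P = B + -0.85·ex + -1.86·ey = (1.3015,-2.5881)

1.30 -2.59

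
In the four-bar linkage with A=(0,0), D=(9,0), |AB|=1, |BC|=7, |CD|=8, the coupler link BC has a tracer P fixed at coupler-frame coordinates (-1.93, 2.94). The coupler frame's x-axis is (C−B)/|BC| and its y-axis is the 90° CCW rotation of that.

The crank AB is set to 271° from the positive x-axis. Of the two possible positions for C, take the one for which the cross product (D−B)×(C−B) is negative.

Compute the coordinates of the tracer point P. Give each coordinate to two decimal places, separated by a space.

1.14 2.33

A=(0,0), D=(9.00,0)
B = A + 1.00·(cos271°, sin271°) = (0.0175, -0.9998)
|BD| = 9.0380
circle(B,7.00) ∩ circle(D,8.00): a=3.6892, h=5.9489
  candidates: C₊=(3.0259,5.3207) cross=53.767; C₋=(4.3421,-6.5042) cross=-53.767
  mode - wants cross < 0 → take C=(4.3421,-6.5042) (cross=-53.767)
ex = (C−B)/|BC| = (0.6178,-0.7863); ey = (0.7863,0.6178)
P = B + -1.93·ex + 2.94·ey = (1.1369,2.3341)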